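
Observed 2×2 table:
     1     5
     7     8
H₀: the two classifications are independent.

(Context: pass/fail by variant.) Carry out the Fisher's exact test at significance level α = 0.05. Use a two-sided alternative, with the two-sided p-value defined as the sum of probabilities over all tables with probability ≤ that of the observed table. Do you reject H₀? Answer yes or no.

Margins: r₁=6, r₂=15, c₁=8, c₂=13, n=21
p_obs = C(6,1)·C(15,7)/C(21,8); sum pmf over tables with pmf ≤ p_obs
p-value (two-sided) = 0.33591
At α=0.05: p ≥ α → fail to reject H₀

reject H₀: no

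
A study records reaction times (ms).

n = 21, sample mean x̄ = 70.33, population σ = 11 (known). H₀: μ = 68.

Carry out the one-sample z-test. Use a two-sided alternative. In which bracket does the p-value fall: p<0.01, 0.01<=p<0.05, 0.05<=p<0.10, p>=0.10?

SE = σ/√n = 11/√21 = 2.4004
z = (x̄−μ₀)/SE = (70.33−68)/2.4004 = 0.9707
p-value (two-sided) = 0.33171
→ bracket: p>=0.10

p-value bracket: p>=0.10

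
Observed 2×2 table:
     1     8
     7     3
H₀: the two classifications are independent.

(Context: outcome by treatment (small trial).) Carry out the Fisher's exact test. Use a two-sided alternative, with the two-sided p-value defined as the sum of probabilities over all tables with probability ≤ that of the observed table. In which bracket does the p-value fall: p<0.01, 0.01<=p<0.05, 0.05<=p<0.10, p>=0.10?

p-value bracket: 0.01<=p<0.05

Margins: r₁=9, r₂=10, c₁=8, c₂=11, n=19
p_obs = C(9,1)·C(10,7)/C(19,8); sum pmf over tables with pmf ≤ p_obs
p-value (two-sided) = 0.01977
→ bracket: 0.01<=p<0.05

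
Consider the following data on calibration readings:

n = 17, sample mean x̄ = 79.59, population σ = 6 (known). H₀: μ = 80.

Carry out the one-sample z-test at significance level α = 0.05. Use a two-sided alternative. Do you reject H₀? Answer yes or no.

SE = σ/√n = 6/√17 = 1.4552
z = (x̄−μ₀)/SE = (79.59−80)/1.4552 = -0.2817
p-value (two-sided) = 0.77814
At α=0.05: p ≥ α → fail to reject H₀

reject H₀: no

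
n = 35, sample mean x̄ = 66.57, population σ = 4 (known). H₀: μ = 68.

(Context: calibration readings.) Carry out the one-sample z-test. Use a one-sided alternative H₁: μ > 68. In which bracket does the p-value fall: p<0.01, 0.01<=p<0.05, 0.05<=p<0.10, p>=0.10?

p-value bracket: p>=0.10

SE = σ/√n = 4/√35 = 0.6761
z = (x̄−μ₀)/SE = (66.57−68)/0.6761 = -2.1150
p-value (one-sided, H₁ greater) = 0.98278
→ bracket: p>=0.10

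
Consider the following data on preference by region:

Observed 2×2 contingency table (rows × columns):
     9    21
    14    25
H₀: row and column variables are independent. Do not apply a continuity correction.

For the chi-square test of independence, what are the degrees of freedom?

degrees of freedom = 1

df = (r−1)(c−1) = (2−1)·(2−1) = 1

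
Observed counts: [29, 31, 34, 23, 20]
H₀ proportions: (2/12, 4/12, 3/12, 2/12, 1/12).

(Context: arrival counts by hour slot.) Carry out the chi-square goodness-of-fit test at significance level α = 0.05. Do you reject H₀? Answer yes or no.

n = 137; E_i = n·p_i = [22.83, 45.67, 34.25, 22.83, 11.42]
χ² = (29−22.83)²/22.83 + (31−45.67)²/45.67 + (34−34.25)²/34.25 + (23−22.83)²/22.83 + (20−11.42)²/11.42 = 12.8321
df = 4
p-value (upper-tail) = 0.01213
At α=0.05: p < α → reject H₀

reject H₀: yes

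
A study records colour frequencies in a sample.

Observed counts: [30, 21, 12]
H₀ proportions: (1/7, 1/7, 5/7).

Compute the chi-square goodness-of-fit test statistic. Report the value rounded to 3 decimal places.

n = 63; E_i = n·p_i = [9.00, 9.00, 45.00]
χ² = (30−9.00)²/9.00 + (21−9.00)²/9.00 + (12−45.00)²/45.00 = 89.2000
df = 2

test statistic = 89.200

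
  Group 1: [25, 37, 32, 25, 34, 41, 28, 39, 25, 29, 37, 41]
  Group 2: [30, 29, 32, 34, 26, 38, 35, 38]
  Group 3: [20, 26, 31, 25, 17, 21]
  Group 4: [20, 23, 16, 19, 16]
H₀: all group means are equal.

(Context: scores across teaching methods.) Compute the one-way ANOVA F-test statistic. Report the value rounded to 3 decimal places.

Group means [32.75, 32.75, 23.33, 18.80], grand mean 28.677
SSB = Σnᵢ(x̄ᵢ−x̄)² = 990.891; SSW = ΣΣ(x−x̄ᵢ)² = 719.883
MSB = 990.891/3 = 330.2970; MSW = 719.883/27 = 26.6623
F = MSB/MSW = 12.3881
df = (3, 27)

test statistic = 12.388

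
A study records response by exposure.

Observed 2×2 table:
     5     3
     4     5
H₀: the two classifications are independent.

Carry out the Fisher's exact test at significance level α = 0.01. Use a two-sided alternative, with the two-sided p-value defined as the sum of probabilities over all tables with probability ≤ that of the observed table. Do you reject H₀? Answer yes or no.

Margins: r₁=8, r₂=9, c₁=9, c₂=8, n=17
p_obs = C(8,5)·C(9,4)/C(17,9); sum pmf over tables with pmf ≤ p_obs
p-value (two-sided) = 0.63719
At α=0.01: p ≥ α → fail to reject H₀

reject H₀: no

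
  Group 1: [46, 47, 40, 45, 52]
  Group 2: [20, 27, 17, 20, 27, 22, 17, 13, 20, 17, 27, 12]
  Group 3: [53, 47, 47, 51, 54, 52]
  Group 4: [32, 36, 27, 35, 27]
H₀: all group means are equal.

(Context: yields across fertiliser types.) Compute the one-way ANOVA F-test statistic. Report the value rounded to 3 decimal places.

test statistic = 79.152

Group means [46.00, 19.92, 50.67, 31.40], grand mean 33.214
SSB = Σnᵢ(x̄ᵢ−x̄)² = 4783.264; SSW = ΣΣ(x−x̄ᵢ)² = 483.450
MSB = 4783.264/3 = 1594.4214; MSW = 483.450/24 = 20.1438
F = MSB/MSW = 79.1522
df = (3, 24)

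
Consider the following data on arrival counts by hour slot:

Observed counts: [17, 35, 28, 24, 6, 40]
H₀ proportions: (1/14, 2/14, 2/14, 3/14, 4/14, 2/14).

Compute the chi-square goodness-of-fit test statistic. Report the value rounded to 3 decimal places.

test statistic = 64.153

n = 150; E_i = n·p_i = [10.71, 21.43, 21.43, 32.14, 42.86, 21.43]
χ² = (17−10.71)²/10.71 + (35−21.43)²/21.43 + (28−21.43)²/21.43 + (24−32.14)²/32.14 + (6−42.86)²/42.86 + (40−21.43)²/21.43 = 64.1533
df = 5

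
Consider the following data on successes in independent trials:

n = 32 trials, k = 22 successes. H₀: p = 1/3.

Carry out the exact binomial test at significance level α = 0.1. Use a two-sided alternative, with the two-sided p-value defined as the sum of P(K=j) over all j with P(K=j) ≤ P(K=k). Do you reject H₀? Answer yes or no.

reject H₀: yes

Exact binomial: n=32, k=22, p₀=1/3=0.3333
P(X=j) = C(n,j)·p₀^j·(1−p₀)^(n−j); p = Σ P(X=j) over j with P(X=j) ≤ P(X=22)
p-value (two-sided) = 0.00005
At α=0.1: p < α → reject H₀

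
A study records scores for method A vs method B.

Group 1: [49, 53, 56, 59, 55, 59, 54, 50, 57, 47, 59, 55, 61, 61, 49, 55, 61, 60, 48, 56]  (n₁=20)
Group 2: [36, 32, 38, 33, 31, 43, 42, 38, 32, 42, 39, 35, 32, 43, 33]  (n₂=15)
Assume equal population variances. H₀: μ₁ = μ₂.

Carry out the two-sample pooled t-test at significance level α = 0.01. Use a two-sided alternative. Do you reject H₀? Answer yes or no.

x̄₁=55.200, s₁=4.595, n₁=20
x̄₂=36.600, s₂=4.421, n₂=15
s_p² = [19·4.595² + 14·4.421²]/33 = 20.4485
SE = √(s_p²·(1/20+1/15)) = 1.5446
t = (55.200−36.600)/1.5446 = 12.0423
df = 33
p-value (two-sided) = 0.00000
At α=0.01: p < α → reject H₀

reject H₀: yes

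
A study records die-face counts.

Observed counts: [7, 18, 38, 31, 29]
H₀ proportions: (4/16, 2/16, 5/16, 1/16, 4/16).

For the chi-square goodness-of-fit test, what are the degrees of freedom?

df = k − 1 = 5 − 1 = 4

degrees of freedom = 4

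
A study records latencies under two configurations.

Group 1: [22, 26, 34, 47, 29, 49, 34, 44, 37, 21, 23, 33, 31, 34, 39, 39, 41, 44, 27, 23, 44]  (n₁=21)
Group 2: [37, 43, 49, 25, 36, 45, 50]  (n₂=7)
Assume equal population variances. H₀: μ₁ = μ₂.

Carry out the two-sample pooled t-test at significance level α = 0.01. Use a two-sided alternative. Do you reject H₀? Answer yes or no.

reject H₀: no

x̄₁=34.333, s₁=8.668, n₁=21
x̄₂=40.714, s₂=8.770, n₂=7
s_p² = [20·8.668² + 6·8.770²]/26 = 75.5421
SE = √(s_p²·(1/21+1/7)) = 3.7933
t = (34.333−40.714)/3.7933 = -1.6822
df = 26
p-value (two-sided) = 0.10451
At α=0.01: p ≥ α → fail to reject H₀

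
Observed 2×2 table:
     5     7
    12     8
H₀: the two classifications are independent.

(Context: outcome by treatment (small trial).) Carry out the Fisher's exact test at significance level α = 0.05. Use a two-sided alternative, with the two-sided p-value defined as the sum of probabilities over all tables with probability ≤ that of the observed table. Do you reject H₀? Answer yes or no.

Margins: r₁=12, r₂=20, c₁=17, c₂=15, n=32
p_obs = C(12,5)·C(20,12)/C(32,17); sum pmf over tables with pmf ≤ p_obs
p-value (two-sided) = 0.46701
At α=0.05: p ≥ α → fail to reject H₀

reject H₀: no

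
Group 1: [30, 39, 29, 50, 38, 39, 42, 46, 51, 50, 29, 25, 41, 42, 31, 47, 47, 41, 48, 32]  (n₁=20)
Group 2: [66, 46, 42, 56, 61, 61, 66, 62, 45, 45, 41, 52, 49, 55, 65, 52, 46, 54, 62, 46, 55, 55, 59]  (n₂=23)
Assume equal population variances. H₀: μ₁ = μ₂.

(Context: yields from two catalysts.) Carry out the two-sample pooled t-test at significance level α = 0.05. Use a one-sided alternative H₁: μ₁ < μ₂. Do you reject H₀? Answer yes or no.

x̄₁=39.850, s₁=8.100, n₁=20
x̄₂=53.957, s₂=7.883, n₂=23
s_p² = [19·8.100² + 22·7.883²]/41 = 63.7441
SE = √(s_p²·(1/20+1/23)) = 2.4410
t = (39.850−53.957)/2.4410 = -5.7789
df = 41
p-value (one-sided, H₁ less) = 0.00000
At α=0.05: p < α → reject H₀

reject H₀: yes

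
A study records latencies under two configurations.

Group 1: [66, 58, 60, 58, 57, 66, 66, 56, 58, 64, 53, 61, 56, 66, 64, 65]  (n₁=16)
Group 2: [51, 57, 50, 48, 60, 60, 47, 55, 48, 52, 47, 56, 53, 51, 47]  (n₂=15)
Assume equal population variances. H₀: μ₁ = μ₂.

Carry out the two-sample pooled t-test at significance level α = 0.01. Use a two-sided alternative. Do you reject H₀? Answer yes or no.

x̄₁=60.875, s₁=4.410, n₁=16
x̄₂=52.133, s₂=4.565, n₂=15
s_p² = [15·4.410² + 14·4.565²]/29 = 20.1201
SE = √(s_p²·(1/16+1/15)) = 1.6121
t = (60.875−52.133)/1.6121 = 5.4226
df = 29
p-value (two-sided) = 0.00001
At α=0.01: p < α → reject H₀

reject H₀: yes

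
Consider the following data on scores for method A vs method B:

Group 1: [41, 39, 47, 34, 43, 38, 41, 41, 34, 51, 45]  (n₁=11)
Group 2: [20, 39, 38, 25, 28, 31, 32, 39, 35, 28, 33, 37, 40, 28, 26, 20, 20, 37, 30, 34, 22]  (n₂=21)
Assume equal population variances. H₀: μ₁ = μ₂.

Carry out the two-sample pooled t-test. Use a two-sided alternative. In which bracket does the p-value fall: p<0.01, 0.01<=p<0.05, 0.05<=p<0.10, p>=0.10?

p-value bracket: p<0.01

x̄₁=41.273, s₁=5.159, n₁=11
x̄₂=30.571, s₂=6.668, n₂=21
s_p² = [10·5.159² + 20·6.668²]/30 = 38.5108
SE = √(s_p²·(1/11+1/21)) = 2.3097
t = (41.273−30.571)/2.3097 = 4.6331
df = 30
p-value (two-sided) = 0.00007
→ bracket: p<0.01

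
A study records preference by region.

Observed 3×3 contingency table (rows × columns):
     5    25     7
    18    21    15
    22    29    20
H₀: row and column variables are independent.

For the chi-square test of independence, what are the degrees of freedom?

df = (r−1)(c−1) = (3−1)·(3−1) = 4

degrees of freedom = 4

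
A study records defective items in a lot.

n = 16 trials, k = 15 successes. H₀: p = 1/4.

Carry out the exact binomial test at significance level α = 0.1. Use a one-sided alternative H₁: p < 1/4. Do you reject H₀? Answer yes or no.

Exact binomial: n=16, k=15, p₀=1/4=0.2500
P(X≤15) from Σ C(n,i)·p₀^i·(1−p₀)^(n−i)
p-value (one-sided, H₁ less) = 1.00000
At α=0.1: p ≥ α → fail to reject H₀

reject H₀: no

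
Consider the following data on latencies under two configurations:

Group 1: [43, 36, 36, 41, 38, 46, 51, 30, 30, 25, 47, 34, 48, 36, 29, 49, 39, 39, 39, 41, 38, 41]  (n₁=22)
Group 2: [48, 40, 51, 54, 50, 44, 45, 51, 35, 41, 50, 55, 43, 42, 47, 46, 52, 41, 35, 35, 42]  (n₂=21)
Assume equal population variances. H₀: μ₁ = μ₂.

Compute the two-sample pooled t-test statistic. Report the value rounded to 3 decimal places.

x̄₁=38.909, s₁=6.824, n₁=22
x̄₂=45.095, s₂=6.107, n₂=21
s_p² = [21·6.824² + 20·6.107²]/41 = 42.0397
SE = √(s_p²·(1/22+1/21)) = 1.9781
t = (38.909−45.095)/1.9781 = -3.1274
df = 41

test statistic = -3.127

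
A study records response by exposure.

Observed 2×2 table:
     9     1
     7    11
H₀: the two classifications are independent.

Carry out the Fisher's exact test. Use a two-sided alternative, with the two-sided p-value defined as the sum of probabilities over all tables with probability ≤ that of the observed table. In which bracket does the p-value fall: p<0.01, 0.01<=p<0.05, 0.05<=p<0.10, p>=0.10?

p-value bracket: 0.01<=p<0.05

Margins: r₁=10, r₂=18, c₁=16, c₂=12, n=28
p_obs = C(10,9)·C(18,7)/C(28,16); sum pmf over tables with pmf ≤ p_obs
p-value (two-sided) = 0.01587
→ bracket: 0.01<=p<0.05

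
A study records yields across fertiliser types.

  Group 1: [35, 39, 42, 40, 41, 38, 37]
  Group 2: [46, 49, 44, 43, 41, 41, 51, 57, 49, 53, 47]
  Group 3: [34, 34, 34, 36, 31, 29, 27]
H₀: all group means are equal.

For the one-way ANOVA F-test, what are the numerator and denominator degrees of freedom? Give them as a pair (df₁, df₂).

degrees of freedom = [2, 22]

k = 3 groups, N = 25 total
df = (k−1, N−k) = (3−1, 25−3) = (2, 22)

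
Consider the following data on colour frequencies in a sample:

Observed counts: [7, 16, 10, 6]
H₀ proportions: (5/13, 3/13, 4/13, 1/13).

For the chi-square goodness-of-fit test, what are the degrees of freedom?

degrees of freedom = 3

df = k − 1 = 4 − 1 = 3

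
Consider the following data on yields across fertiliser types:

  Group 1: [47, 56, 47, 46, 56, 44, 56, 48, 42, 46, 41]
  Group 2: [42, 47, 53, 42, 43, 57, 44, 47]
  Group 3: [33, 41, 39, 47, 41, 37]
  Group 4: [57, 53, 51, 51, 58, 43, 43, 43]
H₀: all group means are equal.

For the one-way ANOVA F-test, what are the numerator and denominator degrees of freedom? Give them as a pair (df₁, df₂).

degrees of freedom = [3, 29]

k = 4 groups, N = 33 total
df = (k−1, N−k) = (4−1, 33−4) = (3, 29)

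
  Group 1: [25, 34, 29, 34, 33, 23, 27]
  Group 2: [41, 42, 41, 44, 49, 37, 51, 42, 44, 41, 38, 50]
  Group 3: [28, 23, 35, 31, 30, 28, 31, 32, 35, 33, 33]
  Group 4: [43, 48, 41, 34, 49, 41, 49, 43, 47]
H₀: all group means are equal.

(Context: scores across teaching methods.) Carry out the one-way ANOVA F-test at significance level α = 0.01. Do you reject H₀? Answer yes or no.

reject H₀: yes

Group means [29.29, 43.33, 30.82, 43.89], grand mean 37.410
SSB = Σnᵢ(x̄ᵢ−x̄)² = 1738.815; SSW = ΣΣ(x−x̄ᵢ)² = 664.620
MSB = 1738.815/3 = 579.6051; MSW = 664.620/35 = 18.9892
F = MSB/MSW = 30.5230
df = (3, 35)
p-value (upper-tail) = 0.00000
At α=0.01: p < α → reject H₀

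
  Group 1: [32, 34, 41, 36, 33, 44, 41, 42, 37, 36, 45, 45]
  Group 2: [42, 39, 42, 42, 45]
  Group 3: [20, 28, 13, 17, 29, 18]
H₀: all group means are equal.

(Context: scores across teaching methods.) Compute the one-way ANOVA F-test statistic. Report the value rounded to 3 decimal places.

Group means [38.83, 42.00, 20.83], grand mean 34.826
SSB = Σnᵢ(x̄ᵢ−x̄)² = 1624.804; SSW = ΣΣ(x−x̄ᵢ)² = 466.500
MSB = 1624.804/2 = 812.4022; MSW = 466.500/20 = 23.3250
F = MSB/MSW = 34.8297
df = (2, 20)

test statistic = 34.830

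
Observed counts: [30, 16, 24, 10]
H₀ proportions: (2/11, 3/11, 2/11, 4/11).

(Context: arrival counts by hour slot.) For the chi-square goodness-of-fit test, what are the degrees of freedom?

df = k − 1 = 4 − 1 = 3

degrees of freedom = 3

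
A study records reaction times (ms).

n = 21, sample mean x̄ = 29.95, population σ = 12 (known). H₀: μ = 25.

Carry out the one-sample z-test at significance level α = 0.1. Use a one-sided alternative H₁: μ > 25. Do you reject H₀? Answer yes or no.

reject H₀: yes

SE = σ/√n = 12/√21 = 2.6186
z = (x̄−μ₀)/SE = (29.95−25)/2.6186 = 1.8903
p-value (one-sided, H₁ greater) = 0.02936
At α=0.1: p < α → reject H₀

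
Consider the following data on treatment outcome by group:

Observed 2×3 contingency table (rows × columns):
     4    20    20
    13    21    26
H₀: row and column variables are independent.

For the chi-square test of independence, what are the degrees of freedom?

df = (r−1)(c−1) = (2−1)·(3−1) = 2

degrees of freedom = 2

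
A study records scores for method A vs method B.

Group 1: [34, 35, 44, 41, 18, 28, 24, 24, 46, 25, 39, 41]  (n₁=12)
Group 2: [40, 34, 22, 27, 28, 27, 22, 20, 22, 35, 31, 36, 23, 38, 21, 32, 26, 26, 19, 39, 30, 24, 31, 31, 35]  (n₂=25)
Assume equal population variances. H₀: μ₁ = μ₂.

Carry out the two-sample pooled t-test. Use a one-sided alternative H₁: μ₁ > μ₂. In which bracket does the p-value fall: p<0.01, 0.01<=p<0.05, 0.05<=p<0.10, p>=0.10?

p-value bracket: 0.01<=p<0.05

x̄₁=33.250, s₁=9.216, n₁=12
x̄₂=28.760, s₂=6.287, n₂=25
s_p² = [11·9.216² + 24·6.287²]/35 = 53.7946
SE = √(s_p²·(1/12+1/25)) = 2.5758
t = (33.250−28.760)/2.5758 = 1.7432
df = 35
p-value (one-sided, H₁ greater) = 0.04504
→ bracket: 0.01<=p<0.05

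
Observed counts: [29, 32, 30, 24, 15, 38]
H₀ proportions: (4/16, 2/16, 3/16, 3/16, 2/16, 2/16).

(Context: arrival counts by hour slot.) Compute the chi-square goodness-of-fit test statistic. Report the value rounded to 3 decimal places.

test statistic = 27.119

n = 168; E_i = n·p_i = [42.00, 21.00, 31.50, 31.50, 21.00, 21.00]
χ² = (29−42.00)²/42.00 + (32−21.00)²/21.00 + (30−31.50)²/31.50 + (24−31.50)²/31.50 + (15−21.00)²/21.00 + (38−21.00)²/21.00 = 27.1190
df = 5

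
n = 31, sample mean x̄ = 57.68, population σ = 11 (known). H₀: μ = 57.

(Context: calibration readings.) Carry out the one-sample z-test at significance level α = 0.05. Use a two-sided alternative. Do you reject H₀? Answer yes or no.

reject H₀: no

SE = σ/√n = 11/√31 = 1.9757
z = (x̄−μ₀)/SE = (57.68−57)/1.9757 = 0.3442
p-value (two-sided) = 0.73070
At α=0.05: p ≥ α → fail to reject H₀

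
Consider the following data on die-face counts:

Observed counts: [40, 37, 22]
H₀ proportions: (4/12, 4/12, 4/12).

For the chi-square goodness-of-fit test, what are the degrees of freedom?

df = k − 1 = 3 − 1 = 2

degrees of freedom = 2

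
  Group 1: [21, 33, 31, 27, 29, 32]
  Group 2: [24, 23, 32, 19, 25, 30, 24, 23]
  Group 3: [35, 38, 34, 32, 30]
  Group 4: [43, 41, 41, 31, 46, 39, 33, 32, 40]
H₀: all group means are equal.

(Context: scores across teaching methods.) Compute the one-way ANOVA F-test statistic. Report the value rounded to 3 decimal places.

test statistic = 14.179

Group means [28.83, 25.00, 33.80, 38.44], grand mean 31.714
SSB = Σnᵢ(x̄ᵢ−x̄)² = 839.859; SSW = ΣΣ(x−x̄ᵢ)² = 473.856
MSB = 839.859/3 = 279.9529; MSW = 473.856/24 = 19.7440
F = MSB/MSW = 14.1792
df = (3, 24)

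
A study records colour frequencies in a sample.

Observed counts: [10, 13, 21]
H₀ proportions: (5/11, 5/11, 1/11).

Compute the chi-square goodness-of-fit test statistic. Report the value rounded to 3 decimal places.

test statistic = 79.700

n = 44; E_i = n·p_i = [20.00, 20.00, 4.00]
χ² = (10−20.00)²/20.00 + (13−20.00)²/20.00 + (21−4.00)²/4.00 = 79.7000
df = 2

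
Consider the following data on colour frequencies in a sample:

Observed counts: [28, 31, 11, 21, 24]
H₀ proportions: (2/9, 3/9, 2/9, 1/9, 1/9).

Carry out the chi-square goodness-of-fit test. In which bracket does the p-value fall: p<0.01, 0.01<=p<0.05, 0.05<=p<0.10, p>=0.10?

n = 115; E_i = n·p_i = [25.56, 38.33, 25.56, 12.78, 12.78]
χ² = (28−25.56)²/25.56 + (31−38.33)²/38.33 + (11−25.56)²/25.56 + (21−12.78)²/12.78 + (24−12.78)²/12.78 = 25.0739
df = 4
p-value (upper-tail) = 0.00005
→ bracket: p<0.01

p-value bracket: p<0.01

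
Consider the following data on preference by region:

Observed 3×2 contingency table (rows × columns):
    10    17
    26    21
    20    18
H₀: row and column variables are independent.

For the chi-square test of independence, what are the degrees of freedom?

degrees of freedom = 2

df = (r−1)(c−1) = (3−1)·(2−1) = 2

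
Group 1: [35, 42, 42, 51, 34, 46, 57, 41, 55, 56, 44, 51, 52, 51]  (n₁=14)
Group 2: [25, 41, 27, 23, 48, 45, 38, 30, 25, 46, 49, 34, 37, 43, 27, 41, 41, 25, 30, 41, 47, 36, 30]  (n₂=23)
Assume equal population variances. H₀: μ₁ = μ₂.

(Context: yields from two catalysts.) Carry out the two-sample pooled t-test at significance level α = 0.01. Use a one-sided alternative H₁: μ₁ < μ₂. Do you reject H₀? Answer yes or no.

x̄₁=46.929, s₁=7.478, n₁=14
x̄₂=36.043, s₂=8.461, n₂=23
s_p² = [13·7.478² + 22·8.461²]/35 = 65.7681
SE = √(s_p²·(1/14+1/23)) = 2.7490
t = (46.929−36.043)/2.7490 = 3.9596
df = 35
p-value (one-sided, H₁ less) = 0.99982
At α=0.01: p ≥ α → fail to reject H₀

reject H₀: no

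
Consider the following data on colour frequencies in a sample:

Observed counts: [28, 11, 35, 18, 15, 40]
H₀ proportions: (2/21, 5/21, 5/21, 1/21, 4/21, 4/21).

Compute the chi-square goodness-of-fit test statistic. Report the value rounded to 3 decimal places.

n = 147; E_i = n·p_i = [14.00, 35.00, 35.00, 7.00, 28.00, 28.00]
χ² = (28−14.00)²/14.00 + (11−35.00)²/35.00 + (35−35.00)²/35.00 + (18−7.00)²/7.00 + (15−28.00)²/28.00 + (40−28.00)²/28.00 = 58.9214
df = 5

test statistic = 58.921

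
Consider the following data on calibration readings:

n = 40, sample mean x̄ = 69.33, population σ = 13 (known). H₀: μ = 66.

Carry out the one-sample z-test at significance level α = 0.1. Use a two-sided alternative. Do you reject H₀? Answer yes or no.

SE = σ/√n = 13/√40 = 2.0555
z = (x̄−μ₀)/SE = (69.33−66)/2.0555 = 1.6201
p-value (two-sided) = 0.10522
At α=0.1: p ≥ α → fail to reject H₀

reject H₀: no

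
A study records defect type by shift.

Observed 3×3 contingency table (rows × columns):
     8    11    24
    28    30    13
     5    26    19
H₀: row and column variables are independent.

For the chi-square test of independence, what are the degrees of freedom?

df = (r−1)(c−1) = (3−1)·(3−1) = 4

degrees of freedom = 4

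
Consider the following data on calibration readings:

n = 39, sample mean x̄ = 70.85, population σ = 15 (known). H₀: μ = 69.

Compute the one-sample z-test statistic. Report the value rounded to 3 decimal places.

test statistic = 0.770

SE = σ/√n = 15/√39 = 2.4019
z = (x̄−μ₀)/SE = (70.85−69)/2.4019 = 0.7702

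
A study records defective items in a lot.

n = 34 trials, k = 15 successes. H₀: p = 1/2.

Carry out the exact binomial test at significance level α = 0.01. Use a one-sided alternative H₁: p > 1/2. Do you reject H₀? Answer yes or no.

Exact binomial: n=34, k=15, p₀=1/2=0.5000
P(X≥15) from Σ C(n,i)·p₀^i·(1−p₀)^(n−i)
p-value (one-sided, H₁ greater) = 0.80424
At α=0.01: p ≥ α → fail to reject H₀

reject H₀: no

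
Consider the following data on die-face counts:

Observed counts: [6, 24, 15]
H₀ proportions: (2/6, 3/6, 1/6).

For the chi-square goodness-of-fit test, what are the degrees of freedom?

degrees of freedom = 2

df = k − 1 = 3 − 1 = 2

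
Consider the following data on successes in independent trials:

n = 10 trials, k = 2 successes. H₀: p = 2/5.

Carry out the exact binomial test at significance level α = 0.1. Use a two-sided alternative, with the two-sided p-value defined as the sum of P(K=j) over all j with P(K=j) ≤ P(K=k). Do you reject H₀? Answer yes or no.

Exact binomial: n=10, k=2, p₀=2/5=0.4000
P(X=j) = C(n,j)·p₀^j·(1−p₀)^(n−j); p = Σ P(X=j) over j with P(X=j) ≤ P(X=2)
p-value (two-sided) = 0.33353
At α=0.1: p ≥ α → fail to reject H₀

reject H₀: no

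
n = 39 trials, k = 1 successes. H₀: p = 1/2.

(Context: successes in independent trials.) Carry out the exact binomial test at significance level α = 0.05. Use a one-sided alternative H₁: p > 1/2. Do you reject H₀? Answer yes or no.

Exact binomial: n=39, k=1, p₀=1/2=0.5000
P(X≥1) from Σ C(n,i)·p₀^i·(1−p₀)^(n−i)
p-value (one-sided, H₁ greater) = 1.00000
At α=0.05: p ≥ α → fail to reject H₀

reject H₀: no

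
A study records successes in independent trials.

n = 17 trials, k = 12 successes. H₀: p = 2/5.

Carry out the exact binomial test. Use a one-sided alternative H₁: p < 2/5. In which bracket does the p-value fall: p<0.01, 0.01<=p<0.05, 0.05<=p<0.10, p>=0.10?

Exact binomial: n=17, k=12, p₀=2/5=0.4000
P(X≤12) from Σ C(n,i)·p₀^i·(1−p₀)^(n−i)
p-value (one-sided, H₁ less) = 0.99748
→ bracket: p>=0.10

p-value bracket: p>=0.10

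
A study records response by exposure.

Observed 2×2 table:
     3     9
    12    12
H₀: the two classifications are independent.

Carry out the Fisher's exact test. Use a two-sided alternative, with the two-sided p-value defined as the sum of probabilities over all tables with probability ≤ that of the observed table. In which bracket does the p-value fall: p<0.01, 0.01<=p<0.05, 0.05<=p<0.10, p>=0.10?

p-value bracket: p>=0.10

Margins: r₁=12, r₂=24, c₁=15, c₂=21, n=36
p_obs = C(12,3)·C(24,12)/C(36,15); sum pmf over tables with pmf ≤ p_obs
p-value (two-sided) = 0.28213
→ bracket: p>=0.10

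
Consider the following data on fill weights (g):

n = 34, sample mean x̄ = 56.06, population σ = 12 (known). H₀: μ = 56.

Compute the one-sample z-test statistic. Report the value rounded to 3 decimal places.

SE = σ/√n = 12/√34 = 2.0580
z = (x̄−μ₀)/SE = (56.06−56)/2.0580 = 0.0292

test statistic = 0.029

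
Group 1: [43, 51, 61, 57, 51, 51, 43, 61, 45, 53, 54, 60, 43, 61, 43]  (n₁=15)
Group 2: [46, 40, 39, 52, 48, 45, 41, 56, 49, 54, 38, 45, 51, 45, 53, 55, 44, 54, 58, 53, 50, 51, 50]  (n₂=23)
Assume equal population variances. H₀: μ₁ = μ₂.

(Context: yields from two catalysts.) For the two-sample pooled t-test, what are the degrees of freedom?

df = n₁ + n₂ − 2 = 15 + 23 − 2 = 36

degrees of freedom = 36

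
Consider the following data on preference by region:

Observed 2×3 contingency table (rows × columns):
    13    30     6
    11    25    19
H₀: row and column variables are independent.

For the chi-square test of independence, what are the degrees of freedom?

degrees of freedom = 2

df = (r−1)(c−1) = (2−1)·(3−1) = 2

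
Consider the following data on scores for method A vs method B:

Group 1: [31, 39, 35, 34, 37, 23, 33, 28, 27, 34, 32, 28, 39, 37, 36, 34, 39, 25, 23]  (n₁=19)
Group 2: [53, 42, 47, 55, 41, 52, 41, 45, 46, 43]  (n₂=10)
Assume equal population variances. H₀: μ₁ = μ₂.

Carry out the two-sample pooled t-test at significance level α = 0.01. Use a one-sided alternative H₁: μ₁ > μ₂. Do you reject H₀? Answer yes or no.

x̄₁=32.316, s₁=5.282, n₁=19
x̄₂=46.500, s₂=5.169, n₂=10
s_p² = [18·5.282² + 9·5.169²]/27 = 27.5039
SE = √(s_p²·(1/19+1/10)) = 2.0489
t = (32.316−46.500)/2.0489 = -6.9229
df = 27
p-value (one-sided, H₁ greater) = 1.00000
At α=0.01: p ≥ α → fail to reject H₀

reject H₀: no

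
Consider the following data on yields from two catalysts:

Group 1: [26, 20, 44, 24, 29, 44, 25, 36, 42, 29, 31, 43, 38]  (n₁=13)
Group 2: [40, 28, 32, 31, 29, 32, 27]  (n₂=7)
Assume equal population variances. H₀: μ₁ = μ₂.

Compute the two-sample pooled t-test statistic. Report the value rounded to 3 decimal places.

test statistic = 0.544

x̄₁=33.154, s₁=8.444, n₁=13
x̄₂=31.286, s₂=4.309, n₂=7
s_p² = [12·8.444² + 6·4.309²]/18 = 53.7289
SE = √(s_p²·(1/13+1/7)) = 3.4364
t = (33.154−31.286)/3.4364 = 0.5436
df = 18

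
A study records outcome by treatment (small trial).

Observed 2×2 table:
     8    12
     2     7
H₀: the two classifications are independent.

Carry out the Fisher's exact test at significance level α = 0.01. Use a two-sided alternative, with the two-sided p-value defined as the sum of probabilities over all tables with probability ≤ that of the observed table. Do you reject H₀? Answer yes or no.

Margins: r₁=20, r₂=9, c₁=10, c₂=19, n=29
p_obs = C(20,8)·C(9,2)/C(29,10); sum pmf over tables with pmf ≤ p_obs
p-value (two-sided) = 0.43108
At α=0.01: p ≥ α → fail to reject H₀

reject H₀: no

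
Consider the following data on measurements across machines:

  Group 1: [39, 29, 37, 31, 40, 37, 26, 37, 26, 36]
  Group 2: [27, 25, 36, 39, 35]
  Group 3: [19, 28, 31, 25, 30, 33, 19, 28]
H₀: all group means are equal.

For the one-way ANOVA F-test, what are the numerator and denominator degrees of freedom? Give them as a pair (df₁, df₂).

degrees of freedom = [2, 20]

k = 3 groups, N = 23 total
df = (k−1, N−k) = (3−1, 23−3) = (2, 20)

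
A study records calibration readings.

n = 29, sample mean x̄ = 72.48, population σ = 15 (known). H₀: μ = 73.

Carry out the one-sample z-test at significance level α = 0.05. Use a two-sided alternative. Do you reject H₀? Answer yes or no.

reject H₀: no

SE = σ/√n = 15/√29 = 2.7854
z = (x̄−μ₀)/SE = (72.48−73)/2.7854 = -0.1867
p-value (two-sided) = 0.85191
At α=0.05: p ≥ α → fail to reject H₀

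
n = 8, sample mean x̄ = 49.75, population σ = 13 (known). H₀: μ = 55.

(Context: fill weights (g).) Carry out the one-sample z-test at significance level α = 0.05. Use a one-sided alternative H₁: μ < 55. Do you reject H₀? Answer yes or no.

reject H₀: no

SE = σ/√n = 13/√8 = 4.5962
z = (x̄−μ₀)/SE = (49.75−55)/4.5962 = -1.1422
p-value (one-sided, H₁ less) = 0.12668
At α=0.05: p ≥ α → fail to reject H₀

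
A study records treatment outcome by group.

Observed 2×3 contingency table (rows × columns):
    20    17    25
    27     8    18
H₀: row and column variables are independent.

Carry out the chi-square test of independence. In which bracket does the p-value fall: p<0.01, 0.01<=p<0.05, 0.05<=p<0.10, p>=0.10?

p-value bracket: 0.05<=p<0.10

Row totals [62, 53], col totals [47, 25, 43], n=115
χ² = (20−25.34)²/25.34 + (17−13.48)²/13.48 + (25−23.18)²/23.18 + (27−21.66)²/21.66 + (8−11.52)²/11.52 + (18−19.82)²/19.82 = 4.7468
df = 2
p-value (upper-tail) = 0.09316
→ bracket: 0.05<=p<0.10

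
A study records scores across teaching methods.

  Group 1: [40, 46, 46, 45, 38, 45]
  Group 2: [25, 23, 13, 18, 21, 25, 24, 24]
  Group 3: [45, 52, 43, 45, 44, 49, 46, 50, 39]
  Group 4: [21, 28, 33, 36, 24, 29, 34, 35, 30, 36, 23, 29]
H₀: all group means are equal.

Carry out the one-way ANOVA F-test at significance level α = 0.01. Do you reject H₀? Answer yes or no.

Group means [43.33, 21.62, 45.89, 29.83], grand mean 34.400
SSB = Σnᵢ(x̄ᵢ−x̄)² = 3222.636; SSW = ΣΣ(x−x̄ᵢ)² = 601.764
MSB = 3222.636/3 = 1074.2120; MSW = 601.764/31 = 19.4117
F = MSB/MSW = 55.3383
df = (3, 31)
p-value (upper-tail) = 0.00000
At α=0.01: p < α → reject H₀

reject H₀: yes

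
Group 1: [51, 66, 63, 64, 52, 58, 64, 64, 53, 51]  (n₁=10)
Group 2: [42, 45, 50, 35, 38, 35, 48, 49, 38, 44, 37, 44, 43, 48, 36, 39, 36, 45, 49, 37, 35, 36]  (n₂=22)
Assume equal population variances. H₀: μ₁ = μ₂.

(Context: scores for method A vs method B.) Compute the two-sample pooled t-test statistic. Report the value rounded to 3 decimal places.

x̄₁=58.600, s₁=6.257, n₁=10
x̄₂=41.318, s₂=5.331, n₂=22
s_p² = [9·6.257² + 21·5.331²]/30 = 31.6391
SE = √(s_p²·(1/10+1/22)) = 2.1452
t = (58.600−41.318)/2.1452 = 8.0559
df = 30

test statistic = 8.056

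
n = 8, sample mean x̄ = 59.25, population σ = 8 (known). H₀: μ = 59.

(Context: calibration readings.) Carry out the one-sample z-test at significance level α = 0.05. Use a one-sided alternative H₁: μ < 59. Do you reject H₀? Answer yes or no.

SE = σ/√n = 8/√8 = 2.8284
z = (x̄−μ₀)/SE = (59.25−59)/2.8284 = 0.0884
p-value (one-sided, H₁ less) = 0.53522
At α=0.05: p ≥ α → fail to reject H₀

reject H₀: no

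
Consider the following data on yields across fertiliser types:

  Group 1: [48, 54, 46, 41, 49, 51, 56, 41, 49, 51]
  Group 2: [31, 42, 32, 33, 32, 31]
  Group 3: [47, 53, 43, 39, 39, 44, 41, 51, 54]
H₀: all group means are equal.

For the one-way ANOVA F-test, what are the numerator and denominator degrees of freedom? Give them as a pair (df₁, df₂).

degrees of freedom = [2, 22]

k = 3 groups, N = 25 total
df = (k−1, N−k) = (3−1, 25−3) = (2, 22)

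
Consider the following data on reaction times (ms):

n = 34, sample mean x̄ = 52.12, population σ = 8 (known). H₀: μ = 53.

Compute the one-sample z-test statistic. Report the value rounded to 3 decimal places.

test statistic = -0.641

SE = σ/√n = 8/√34 = 1.3720
z = (x̄−μ₀)/SE = (52.12−53)/1.3720 = -0.6414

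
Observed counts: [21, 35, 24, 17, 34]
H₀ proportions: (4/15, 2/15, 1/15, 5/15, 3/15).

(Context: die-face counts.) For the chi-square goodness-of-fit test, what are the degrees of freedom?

df = k − 1 = 5 − 1 = 4

degrees of freedom = 4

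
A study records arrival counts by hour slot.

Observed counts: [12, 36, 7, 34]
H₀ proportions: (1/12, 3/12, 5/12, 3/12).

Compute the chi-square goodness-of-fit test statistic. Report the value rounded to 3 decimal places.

test statistic = 41.939

n = 89; E_i = n·p_i = [7.42, 22.25, 37.08, 22.25]
χ² = (12−7.42)²/7.42 + (36−22.25)²/22.25 + (7−37.08)²/37.08 + (34−22.25)²/22.25 = 41.9393
df = 3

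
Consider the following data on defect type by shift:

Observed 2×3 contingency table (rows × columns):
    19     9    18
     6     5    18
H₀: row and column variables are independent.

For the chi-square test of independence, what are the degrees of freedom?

degrees of freedom = 2

df = (r−1)(c−1) = (2−1)·(3−1) = 2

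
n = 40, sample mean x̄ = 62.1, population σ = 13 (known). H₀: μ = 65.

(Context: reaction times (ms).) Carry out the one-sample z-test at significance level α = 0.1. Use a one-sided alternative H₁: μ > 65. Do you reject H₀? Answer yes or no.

SE = σ/√n = 13/√40 = 2.0555
z = (x̄−μ₀)/SE = (62.1−65)/2.0555 = -1.4109
p-value (one-sided, H₁ greater) = 0.92086
At α=0.1: p ≥ α → fail to reject H₀

reject H₀: no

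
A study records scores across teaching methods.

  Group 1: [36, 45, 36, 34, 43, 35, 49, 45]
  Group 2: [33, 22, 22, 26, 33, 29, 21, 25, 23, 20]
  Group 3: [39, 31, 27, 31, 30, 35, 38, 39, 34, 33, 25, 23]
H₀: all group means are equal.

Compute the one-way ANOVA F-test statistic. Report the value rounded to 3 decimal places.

Group means [40.38, 25.40, 32.08], grand mean 32.067
SSB = Σnᵢ(x̄ᵢ−x̄)² = 996.675; SSW = ΣΣ(x−x̄ᵢ)² = 747.192
MSB = 996.675/2 = 498.3375; MSW = 747.192/27 = 27.6738
F = MSB/MSW = 18.0076
df = (2, 27)

test statistic = 18.008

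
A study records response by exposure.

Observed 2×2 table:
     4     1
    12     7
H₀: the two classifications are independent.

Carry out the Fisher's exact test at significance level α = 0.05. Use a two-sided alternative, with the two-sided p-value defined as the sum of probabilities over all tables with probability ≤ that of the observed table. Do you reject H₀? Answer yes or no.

reject H₀: no

Margins: r₁=5, r₂=19, c₁=16, c₂=8, n=24
p_obs = C(5,4)·C(19,12)/C(24,16); sum pmf over tables with pmf ≤ p_obs
p-value (two-sided) = 0.63109
At α=0.05: p ≥ α → fail to reject H₀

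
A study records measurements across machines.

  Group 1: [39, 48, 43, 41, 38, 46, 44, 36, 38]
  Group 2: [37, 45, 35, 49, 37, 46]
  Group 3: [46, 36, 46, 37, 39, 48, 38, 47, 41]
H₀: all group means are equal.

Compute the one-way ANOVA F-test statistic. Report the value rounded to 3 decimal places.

test statistic = 0.035

Group means [41.44, 41.50, 42.00], grand mean 41.667
SSB = Σnᵢ(x̄ᵢ−x̄)² = 1.611; SSW = ΣΣ(x−x̄ᵢ)² = 483.722
MSB = 1.611/2 = 0.8056; MSW = 483.722/21 = 23.0344
F = MSB/MSW = 0.0350
df = (2, 21)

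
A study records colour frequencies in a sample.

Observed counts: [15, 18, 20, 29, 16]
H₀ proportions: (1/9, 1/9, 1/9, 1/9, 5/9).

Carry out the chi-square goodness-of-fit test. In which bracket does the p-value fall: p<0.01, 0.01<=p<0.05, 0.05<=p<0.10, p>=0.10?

n = 98; E_i = n·p_i = [10.89, 10.89, 10.89, 10.89, 54.44]
χ² = (15−10.89)²/10.89 + (18−10.89)²/10.89 + (20−10.89)²/10.89 + (29−10.89)²/10.89 + (16−54.44)²/54.44 = 71.0898
df = 4
p-value (upper-tail) = 0.00000
→ bracket: p<0.01

p-value bracket: p<0.01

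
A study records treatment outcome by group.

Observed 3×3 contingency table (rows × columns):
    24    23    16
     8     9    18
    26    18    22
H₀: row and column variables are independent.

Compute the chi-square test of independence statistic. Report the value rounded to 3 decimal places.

Row totals [63, 35, 66], col totals [58, 50, 56], n=164
χ² = (24−22.28)²/22.28 + (23−19.21)²/19.21 + (16−21.51)²/21.51 + (8−12.38)²/12.38 + (9−10.67)²/10.67 + (18−11.95)²/11.95 + (26−23.34)²/23.34 + (18−20.12)²/20.12 + (22−22.54)²/22.54 = 7.7049
df = 4

test statistic = 7.705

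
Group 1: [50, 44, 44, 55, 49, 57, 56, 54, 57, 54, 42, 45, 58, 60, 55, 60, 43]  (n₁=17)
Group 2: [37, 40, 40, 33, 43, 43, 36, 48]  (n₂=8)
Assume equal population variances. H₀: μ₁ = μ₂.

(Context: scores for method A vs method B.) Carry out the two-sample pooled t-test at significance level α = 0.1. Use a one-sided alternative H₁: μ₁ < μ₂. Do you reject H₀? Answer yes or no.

reject H₀: no

x̄₁=51.941, s₁=6.260, n₁=17
x̄₂=40.000, s₂=4.721, n₂=8
s_p² = [16·6.260² + 7·4.721²]/23 = 34.0409
SE = √(s_p²·(1/17+1/8)) = 2.5015
t = (51.941−40.000)/2.5015 = 4.7736
df = 23
p-value (one-sided, H₁ less) = 0.99996
At α=0.1: p ≥ α → fail to reject H₀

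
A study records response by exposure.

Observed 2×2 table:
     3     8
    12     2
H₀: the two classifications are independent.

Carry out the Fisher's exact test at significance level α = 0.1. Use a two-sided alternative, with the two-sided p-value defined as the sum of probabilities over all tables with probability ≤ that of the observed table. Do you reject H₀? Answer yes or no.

reject H₀: yes

Margins: r₁=11, r₂=14, c₁=15, c₂=10, n=25
p_obs = C(11,3)·C(14,12)/C(25,15); sum pmf over tables with pmf ≤ p_obs
p-value (two-sided) = 0.00514
At α=0.1: p < α → reject H₀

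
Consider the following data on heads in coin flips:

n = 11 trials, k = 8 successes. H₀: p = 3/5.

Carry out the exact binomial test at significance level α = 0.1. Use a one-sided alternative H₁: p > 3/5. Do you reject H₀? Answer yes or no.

reject H₀: no

Exact binomial: n=11, k=8, p₀=3/5=0.6000
P(X≥8) from Σ C(n,i)·p₀^i·(1−p₀)^(n−i)
p-value (one-sided, H₁ greater) = 0.29628
At α=0.1: p ≥ α → fail to reject H₀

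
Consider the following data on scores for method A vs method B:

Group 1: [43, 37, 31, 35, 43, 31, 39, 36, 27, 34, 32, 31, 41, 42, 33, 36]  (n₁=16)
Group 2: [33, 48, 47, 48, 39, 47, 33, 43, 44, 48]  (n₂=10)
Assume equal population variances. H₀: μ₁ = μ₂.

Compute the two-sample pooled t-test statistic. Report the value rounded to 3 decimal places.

test statistic = -3.414

x̄₁=35.688, s₁=4.854, n₁=16
x̄₂=43.000, s₂=6.000, n₂=10
s_p² = [15·4.854² + 9·6.000²]/24 = 28.2266
SE = √(s_p²·(1/16+1/10)) = 2.1417
t = (35.688−43.000)/2.1417 = -3.4144
df = 24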